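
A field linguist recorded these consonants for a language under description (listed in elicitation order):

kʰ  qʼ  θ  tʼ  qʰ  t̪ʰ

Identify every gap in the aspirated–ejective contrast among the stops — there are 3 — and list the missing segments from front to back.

place of articulation  aspirated  ejective
dental            t̪ʰ       —       
alveolar          —         tʼ      
velar             kʰ        —       
uvular            qʰ        qʼ      
Gaps, from front to back: dental lacks ejective (/t̪ʼ/); alveolar lacks aspirated (/tʰ/); velar lacks ejective (/kʼ/).

/t̪ʼ/, /tʰ/, /kʼ/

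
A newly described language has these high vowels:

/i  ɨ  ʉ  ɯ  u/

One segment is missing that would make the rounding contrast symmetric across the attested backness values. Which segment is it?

/y/

Unrounded: /i/ (front), /ɨ/ (central), /ɯ/ (back).
Rounded: /ʉ/ (central), /u/ (back).
The front row has no rounded member, so the gap is the front rounded vowel /y/.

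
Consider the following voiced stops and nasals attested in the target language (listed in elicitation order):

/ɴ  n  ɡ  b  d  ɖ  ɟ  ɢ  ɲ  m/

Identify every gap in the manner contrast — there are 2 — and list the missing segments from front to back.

/ɳ/, /ŋ/

place of articulation  oral stop  nasal   
bilabial          b         m       
alveolar          d         n       
retroflex         ɖ         —       
palatal           ɟ         ɲ       
velar             ɡ         —       
uvular            ɢ         ɴ       
Gaps, from front to back: retroflex lacks nasal (/ɳ/); velar lacks nasal (/ŋ/).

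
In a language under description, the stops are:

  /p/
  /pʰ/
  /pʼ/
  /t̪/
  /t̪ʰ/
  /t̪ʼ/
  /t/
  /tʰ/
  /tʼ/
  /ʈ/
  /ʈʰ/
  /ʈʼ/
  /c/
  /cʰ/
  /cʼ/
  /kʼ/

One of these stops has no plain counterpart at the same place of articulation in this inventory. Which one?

/kʼ/

Bilabial: /p/ ~ /pʰ/ ~ /pʼ/
Dental: /t̪/ ~ /t̪ʰ/ ~ /t̪ʼ/
Alveolar: /t/ ~ /tʰ/ ~ /tʼ/
Retroflex: /ʈ/ ~ /ʈʰ/ ~ /ʈʼ/
Palatal: /c/ ~ /cʰ/ ~ /cʼ/
Velar: only /kʼ/ (ejective); no plain partner.
So /kʼ/ is the unpaired segment.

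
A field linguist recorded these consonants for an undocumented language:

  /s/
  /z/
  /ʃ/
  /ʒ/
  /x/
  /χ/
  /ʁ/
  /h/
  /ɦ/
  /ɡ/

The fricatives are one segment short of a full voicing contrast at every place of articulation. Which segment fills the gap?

/ɣ/

alveolar: voiceless /s/, voiced /z/.
postalveolar: voiceless /ʃ/, voiced /ʒ/.
velar: voiceless /x/, voiced —.
uvular: voiceless /χ/, voiced /ʁ/.
glottal: voiceless /h/, voiced /ɦ/.
The velar row has no voiced member, so the gap is the voiced velar fricative /ɣ/.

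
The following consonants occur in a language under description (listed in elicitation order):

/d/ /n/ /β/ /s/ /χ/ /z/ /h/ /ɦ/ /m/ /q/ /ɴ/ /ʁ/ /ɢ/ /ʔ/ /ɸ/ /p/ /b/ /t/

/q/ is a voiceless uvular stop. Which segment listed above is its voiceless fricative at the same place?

/χ/

The voiceless fricative at the same place is a voiceless uvular fricative — in this inventory, /χ/.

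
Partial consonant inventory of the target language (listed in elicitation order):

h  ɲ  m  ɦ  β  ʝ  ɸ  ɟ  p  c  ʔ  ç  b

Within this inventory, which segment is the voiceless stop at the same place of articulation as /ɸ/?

/ɸ/ is a voiceless bilabial fricative.
The voiceless stop at the same place is a voiceless bilabial stop — in this inventory, /p/.

/p/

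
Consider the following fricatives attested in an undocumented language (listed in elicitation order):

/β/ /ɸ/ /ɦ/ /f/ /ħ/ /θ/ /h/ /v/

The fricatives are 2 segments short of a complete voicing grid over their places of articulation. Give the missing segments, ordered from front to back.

/ð/, /ʕ/

bilabial: voiceless /ɸ/, voiced /β/.
labiodental: voiceless /f/, voiced /v/.
dental: voiceless /θ/, voiced —.
pharyngeal: voiceless /ħ/, voiced —.
glottal: voiceless /h/, voiced /ɦ/.
Gaps, from front to back: dental lacks voiced (/ð/); pharyngeal lacks voiced (/ʕ/).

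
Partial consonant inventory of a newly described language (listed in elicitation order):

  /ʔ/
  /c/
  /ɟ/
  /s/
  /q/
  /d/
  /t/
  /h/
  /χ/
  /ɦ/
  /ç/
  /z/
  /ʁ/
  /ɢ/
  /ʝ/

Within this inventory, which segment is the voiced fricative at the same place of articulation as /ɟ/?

/ʝ/

/ɟ/ is a voiced palatal stop.
The voiced fricative at the same place is a voiced palatal fricative — in this inventory, /ʝ/.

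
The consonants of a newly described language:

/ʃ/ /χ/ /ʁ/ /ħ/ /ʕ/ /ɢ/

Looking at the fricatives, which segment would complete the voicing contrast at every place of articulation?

postalveolar: voiceless /ʃ/, voiced —.
uvular: voiceless /χ/, voiced /ʁ/.
pharyngeal: voiceless /ħ/, voiced /ʕ/.
The postalveolar row has no voiced member, so the gap is the voiced postalveolar fricative /ʒ/.

/ʒ/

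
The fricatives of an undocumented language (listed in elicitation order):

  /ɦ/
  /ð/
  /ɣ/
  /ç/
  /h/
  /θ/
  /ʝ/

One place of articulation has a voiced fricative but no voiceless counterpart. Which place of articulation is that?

velar

Voiceless: /θ/ (dental), /ç/ (palatal), /h/ (glottal).
Voiced: /ð/ (dental), /ʝ/ (palatal), /ɣ/ (velar), /ɦ/ (glottal).
Every place of articulation has a voiceless member except velar, where /x/ would be expected.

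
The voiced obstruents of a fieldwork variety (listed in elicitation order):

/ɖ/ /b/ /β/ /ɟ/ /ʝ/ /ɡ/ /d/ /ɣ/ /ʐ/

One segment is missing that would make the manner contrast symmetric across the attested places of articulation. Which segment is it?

/z/

Stop: /b/ (bilabial), /d/ (alveolar), /ɖ/ (retroflex), /ɟ/ (palatal), /ɡ/ (velar).
Fricative: /β/ (bilabial), /ʐ/ (retroflex), /ʝ/ (palatal), /ɣ/ (velar).
The alveolar row has no fricative member, so the gap is the alveolar fricative /z/.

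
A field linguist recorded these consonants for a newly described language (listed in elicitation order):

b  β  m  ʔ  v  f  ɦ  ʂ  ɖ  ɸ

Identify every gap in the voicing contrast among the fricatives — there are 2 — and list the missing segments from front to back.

bilabial: voiceless /ɸ/, voiced /β/.
labiodental: voiceless /f/, voiced /v/.
retroflex: voiceless /ʂ/, voiced —.
glottal: voiceless —, voiced /ɦ/.
Gaps, from front to back: retroflex lacks voiced (/ʐ/); glottal lacks voiceless (/h/).

/ʐ/, /h/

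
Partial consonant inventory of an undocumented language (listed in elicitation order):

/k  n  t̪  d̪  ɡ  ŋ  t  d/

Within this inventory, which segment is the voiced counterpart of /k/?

/ɡ/

/k/ is a voiceless velar stop.
The voiced counterpart is a voiced velar stop — in this inventory, /ɡ/.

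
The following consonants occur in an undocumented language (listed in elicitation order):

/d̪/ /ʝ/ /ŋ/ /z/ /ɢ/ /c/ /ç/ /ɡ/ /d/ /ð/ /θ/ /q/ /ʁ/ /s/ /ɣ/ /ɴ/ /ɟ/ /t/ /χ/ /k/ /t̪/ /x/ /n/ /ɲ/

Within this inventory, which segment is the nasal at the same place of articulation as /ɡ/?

/ɡ/ is a voiced velar stop.
The nasal at the same place is a velar nasal — in this inventory, /ŋ/.

/ŋ/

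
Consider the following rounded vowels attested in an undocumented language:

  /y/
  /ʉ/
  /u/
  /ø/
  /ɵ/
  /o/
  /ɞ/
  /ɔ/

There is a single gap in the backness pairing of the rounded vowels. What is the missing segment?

Front: /y/ (high), /ø/ (high-mid).
Central: /ʉ/ (high), /ɵ/ (high-mid), /ɞ/ (low-mid).
Back: /u/ (high), /o/ (high-mid), /ɔ/ (low-mid).
The low-mid row has no front member, so the gap is the low-mid front rounded vowel /œ/.

/œ/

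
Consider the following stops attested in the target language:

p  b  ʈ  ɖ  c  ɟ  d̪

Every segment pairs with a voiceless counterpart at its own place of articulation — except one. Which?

/d̪/

Bilabial: /p/ ~ /b/
Retroflex: /ʈ/ ~ /ɖ/
Palatal: /c/ ~ /ɟ/
Dental: only /d̪/ (voiced); no voiceless partner.
So /d̪/ is the unpaired segment.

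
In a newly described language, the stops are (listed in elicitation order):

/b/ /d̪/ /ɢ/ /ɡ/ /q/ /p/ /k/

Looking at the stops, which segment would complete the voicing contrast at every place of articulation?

Voiceless: /p/ (bilabial), /k/ (velar), /q/ (uvular).
Voiced: /b/ (bilabial), /d̪/ (dental), /ɡ/ (velar), /ɢ/ (uvular).
The dental row has no voiceless member, so the gap is the voiceless dental stop /t̪/.

/t̪/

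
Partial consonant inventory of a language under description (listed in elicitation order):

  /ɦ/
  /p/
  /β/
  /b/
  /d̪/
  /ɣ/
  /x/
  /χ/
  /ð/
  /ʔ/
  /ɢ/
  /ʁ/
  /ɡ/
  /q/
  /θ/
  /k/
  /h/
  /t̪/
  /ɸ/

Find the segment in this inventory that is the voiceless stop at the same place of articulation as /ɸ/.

/ɸ/ is a voiceless bilabial fricative.
The voiceless stop at the same place is a voiceless bilabial stop — in this inventory, /p/.

/p/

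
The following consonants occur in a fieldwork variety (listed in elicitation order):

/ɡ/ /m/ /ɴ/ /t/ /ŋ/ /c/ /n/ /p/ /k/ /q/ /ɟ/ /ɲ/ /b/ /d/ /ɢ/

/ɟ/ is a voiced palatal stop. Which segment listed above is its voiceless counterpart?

/c/

The voiceless counterpart is a voiceless palatal stop — in this inventory, /c/.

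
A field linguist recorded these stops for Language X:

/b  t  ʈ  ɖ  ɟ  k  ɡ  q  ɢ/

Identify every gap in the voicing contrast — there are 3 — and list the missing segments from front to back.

place of articulation  voiceless  voiced  
bilabial          —         b       
alveolar          t         —       
retroflex         ʈ         ɖ       
palatal           —         ɟ       
velar             k         ɡ       
uvular            q         ɢ       
Gaps, from front to back: bilabial lacks voiceless (/p/); alveolar lacks voiced (/d/); palatal lacks voiceless (/c/).

/p/, /d/, /c/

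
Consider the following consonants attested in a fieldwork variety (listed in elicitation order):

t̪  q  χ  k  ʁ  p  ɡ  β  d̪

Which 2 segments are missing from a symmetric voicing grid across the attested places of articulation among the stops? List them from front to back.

/b/, /ɢ/

place of articulation  voiceless  voiced  
bilabial          p         —       
dental            t̪        d̪      
velar             k         ɡ       
uvular            q         —       
Gaps, from front to back: bilabial lacks voiced (/b/); uvular lacks voiced (/ɢ/).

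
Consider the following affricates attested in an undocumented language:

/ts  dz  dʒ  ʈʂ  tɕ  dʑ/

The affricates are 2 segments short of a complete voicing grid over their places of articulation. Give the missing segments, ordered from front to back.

/tʃ/, /ɖʐ/

Voiceless: /ts/ (alveolar), /ʈʂ/ (retroflex), /tɕ/ (alveolo-palatal).
Voiced: /dz/ (alveolar), /dʒ/ (postalveolar), /dʑ/ (alveolo-palatal).
Gaps, from front to back: postalveolar lacks voiceless (/tʃ/); retroflex lacks voiced (/ɖʐ/).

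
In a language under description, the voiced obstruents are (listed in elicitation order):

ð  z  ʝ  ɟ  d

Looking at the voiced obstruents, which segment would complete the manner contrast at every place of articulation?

Stop: /d/ (alveolar), /ɟ/ (palatal).
Fricative: /ð/ (dental), /z/ (alveolar), /ʝ/ (palatal).
The dental row has no stop member, so the gap is the dental stop /d̪/.

/d̪/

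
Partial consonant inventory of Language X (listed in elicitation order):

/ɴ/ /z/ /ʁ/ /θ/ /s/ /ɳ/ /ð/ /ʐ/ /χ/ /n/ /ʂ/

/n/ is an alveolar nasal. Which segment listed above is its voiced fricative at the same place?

The voiced fricative at the same place is a voiced alveolar fricative — in this inventory, /z/.

/z/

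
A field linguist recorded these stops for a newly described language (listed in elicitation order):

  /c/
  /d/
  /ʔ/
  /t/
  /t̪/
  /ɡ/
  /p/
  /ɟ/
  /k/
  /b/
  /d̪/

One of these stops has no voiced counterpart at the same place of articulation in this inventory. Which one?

Bilabial: /p/ ~ /b/
Dental: /t̪/ ~ /d̪/
Alveolar: /t/ ~ /d/
Palatal: /c/ ~ /ɟ/
Velar: /k/ ~ /ɡ/
Glottal: only /ʔ/ (voiceless); no voiced partner.
So /ʔ/ is the unpaired segment.

/ʔ/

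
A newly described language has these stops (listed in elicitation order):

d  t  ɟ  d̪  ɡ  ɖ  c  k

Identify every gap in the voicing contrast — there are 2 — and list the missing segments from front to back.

/t̪/, /ʈ/

place of articulation  voiceless  voiced  
dental            —         d̪      
alveolar          t         d       
retroflex         —         ɖ       
palatal           c         ɟ       
velar             k         ɡ       
Gaps, from front to back: dental lacks voiceless (/t̪/); retroflex lacks voiceless (/ʈ/).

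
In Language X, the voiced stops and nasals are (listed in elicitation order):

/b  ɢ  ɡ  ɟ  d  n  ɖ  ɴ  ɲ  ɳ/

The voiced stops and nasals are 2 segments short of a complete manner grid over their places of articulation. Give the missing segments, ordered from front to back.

bilabial: oral stop /b/, nasal —.
alveolar: oral stop /d/, nasal /n/.
retroflex: oral stop /ɖ/, nasal /ɳ/.
palatal: oral stop /ɟ/, nasal /ɲ/.
velar: oral stop /ɡ/, nasal —.
uvular: oral stop /ɢ/, nasal /ɴ/.
Gaps, from front to back: bilabial lacks nasal (/m/); velar lacks nasal (/ŋ/).

/m/, /ŋ/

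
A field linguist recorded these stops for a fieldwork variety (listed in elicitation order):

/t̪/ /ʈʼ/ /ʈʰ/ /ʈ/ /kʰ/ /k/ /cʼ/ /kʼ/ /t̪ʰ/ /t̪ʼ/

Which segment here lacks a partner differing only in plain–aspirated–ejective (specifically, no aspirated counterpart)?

/cʼ/

Dental: /t̪/ ~ /t̪ʰ/ ~ /t̪ʼ/
Retroflex: /ʈ/ ~ /ʈʰ/ ~ /ʈʼ/
Velar: /k/ ~ /kʰ/ ~ /kʼ/
Palatal: only /cʼ/ (ejective); no aspirated partner.
So /cʼ/ is the unpaired segment.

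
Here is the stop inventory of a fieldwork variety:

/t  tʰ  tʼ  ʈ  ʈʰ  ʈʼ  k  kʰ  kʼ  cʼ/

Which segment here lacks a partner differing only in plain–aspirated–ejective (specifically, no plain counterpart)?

Alveolar: /t/ ~ /tʰ/ ~ /tʼ/
Retroflex: /ʈ/ ~ /ʈʰ/ ~ /ʈʼ/
Velar: /k/ ~ /kʰ/ ~ /kʼ/
Palatal: only /cʼ/ (ejective); no plain partner.
So /cʼ/ is the unpaired segment.

/cʼ/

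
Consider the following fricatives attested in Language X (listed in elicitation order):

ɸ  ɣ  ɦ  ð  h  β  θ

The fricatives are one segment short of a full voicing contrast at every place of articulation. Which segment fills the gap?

/x/

Voiceless: /ɸ/ (bilabial), /θ/ (dental), /h/ (glottal).
Voiced: /β/ (bilabial), /ð/ (dental), /ɣ/ (velar), /ɦ/ (glottal).
The velar row has no voiceless member, so the gap is the voiceless velar fricative /x/.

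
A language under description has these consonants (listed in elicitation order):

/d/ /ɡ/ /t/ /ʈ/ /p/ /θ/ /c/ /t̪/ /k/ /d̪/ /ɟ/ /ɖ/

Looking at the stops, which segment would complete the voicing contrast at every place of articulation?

/b/

bilabial: voiceless /p/, voiced —.
dental: voiceless /t̪/, voiced /d̪/.
alveolar: voiceless /t/, voiced /d/.
retroflex: voiceless /ʈ/, voiced /ɖ/.
palatal: voiceless /c/, voiced /ɟ/.
velar: voiceless /k/, voiced /ɡ/.
The bilabial row has no voiced member, so the gap is the voiced bilabial stop /b/.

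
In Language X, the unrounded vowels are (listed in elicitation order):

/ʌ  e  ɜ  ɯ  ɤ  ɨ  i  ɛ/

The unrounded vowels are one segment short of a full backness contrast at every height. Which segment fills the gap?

height            front     central   back    
high              i         ɨ         ɯ       
high-mid          e         —         ɤ       
low-mid           ɛ         ɜ         ʌ       
The high-mid row has no central member, so the gap is the high-mid central unrounded vowel /ɘ/.

/ɘ/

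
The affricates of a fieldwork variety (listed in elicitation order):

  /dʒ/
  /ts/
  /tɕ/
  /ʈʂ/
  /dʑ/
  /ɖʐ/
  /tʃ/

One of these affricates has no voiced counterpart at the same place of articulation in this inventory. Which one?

Postalveolar: /tʃ/ ~ /dʒ/
Retroflex: /ʈʂ/ ~ /ɖʐ/
Alveolo-palatal: /tɕ/ ~ /dʑ/
Alveolar: only /ts/ (voiceless); no voiced partner.
So /ts/ is the unpaired segment.

/ts/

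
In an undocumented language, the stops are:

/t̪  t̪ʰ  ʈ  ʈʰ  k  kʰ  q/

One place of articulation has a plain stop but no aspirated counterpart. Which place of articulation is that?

dental: plain /t̪/, aspirated /t̪ʰ/.
retroflex: plain /ʈ/, aspirated /ʈʰ/.
velar: plain /k/, aspirated /kʰ/.
uvular: plain /q/, aspirated —.
Every place of articulation has an aspirated member except uvular, where /qʰ/ would be expected.

uvular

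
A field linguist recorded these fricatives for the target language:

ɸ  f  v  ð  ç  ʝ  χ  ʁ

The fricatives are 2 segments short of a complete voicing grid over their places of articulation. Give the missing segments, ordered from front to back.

/β/, /θ/

place of articulation  voiceless  voiced  
bilabial          ɸ         —       
labiodental       f         v       
dental            —         ð       
palatal           ç         ʝ       
uvular            χ         ʁ       
Gaps, from front to back: bilabial lacks voiced (/β/); dental lacks voiceless (/θ/).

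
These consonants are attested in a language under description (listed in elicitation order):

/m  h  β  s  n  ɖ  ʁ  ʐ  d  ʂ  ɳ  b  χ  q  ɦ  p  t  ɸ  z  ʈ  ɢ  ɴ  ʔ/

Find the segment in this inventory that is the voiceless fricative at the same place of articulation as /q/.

/q/ is a voiceless uvular stop.
The voiceless fricative at the same place is a voiceless uvular fricative — in this inventory, /χ/.

/χ/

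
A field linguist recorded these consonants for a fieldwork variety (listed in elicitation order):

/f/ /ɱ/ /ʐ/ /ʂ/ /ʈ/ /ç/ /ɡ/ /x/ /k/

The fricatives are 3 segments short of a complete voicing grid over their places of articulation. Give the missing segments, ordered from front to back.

place of articulation  voiceless  voiced  
labiodental       f         —       
retroflex         ʂ         ʐ       
palatal           ç         —       
velar             x         —       
Gaps, from front to back: labiodental lacks voiced (/v/); palatal lacks voiced (/ʝ/); velar lacks voiced (/ɣ/).

/v/, /ʝ/, /ɣ/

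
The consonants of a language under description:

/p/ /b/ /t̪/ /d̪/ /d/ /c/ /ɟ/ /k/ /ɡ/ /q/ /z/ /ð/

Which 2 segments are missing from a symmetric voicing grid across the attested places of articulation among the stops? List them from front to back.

place of articulation  voiceless  voiced  
bilabial          p         b       
dental            t̪        d̪      
alveolar          —         d       
palatal           c         ɟ       
velar             k         ɡ       
uvular            q         —       
Gaps, from front to back: alveolar lacks voiceless (/t/); uvular lacks voiced (/ɢ/).

/t/, /ɢ/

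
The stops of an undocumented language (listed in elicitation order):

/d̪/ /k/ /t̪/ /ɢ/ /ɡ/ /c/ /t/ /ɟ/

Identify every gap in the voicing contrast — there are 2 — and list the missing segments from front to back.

dental: voiceless /t̪/, voiced /d̪/.
alveolar: voiceless /t/, voiced —.
palatal: voiceless /c/, voiced /ɟ/.
velar: voiceless /k/, voiced /ɡ/.
uvular: voiceless —, voiced /ɢ/.
Gaps, from front to back: alveolar lacks voiced (/d/); uvular lacks voiceless (/q/).

/d/, /q/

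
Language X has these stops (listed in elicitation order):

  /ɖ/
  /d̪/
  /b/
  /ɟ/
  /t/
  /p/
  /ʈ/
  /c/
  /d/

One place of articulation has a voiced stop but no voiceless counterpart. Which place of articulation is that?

place of articulation  voiceless  voiced  
bilabial          p         b       
dental            —         d̪      
alveolar          t         d       
retroflex         ʈ         ɖ       
palatal           c         ɟ       
Every place of articulation has a voiceless member except dental, where /t̪/ would be expected.

dental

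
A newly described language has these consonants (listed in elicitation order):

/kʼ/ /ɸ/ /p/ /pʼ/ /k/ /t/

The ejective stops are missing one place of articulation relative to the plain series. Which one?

bilabial: plain /p/, ejective /pʼ/.
alveolar: plain /t/, ejective —.
velar: plain /k/, ejective /kʼ/.
Every place of articulation has an ejective member except alveolar, where /tʼ/ would be expected.

alveolar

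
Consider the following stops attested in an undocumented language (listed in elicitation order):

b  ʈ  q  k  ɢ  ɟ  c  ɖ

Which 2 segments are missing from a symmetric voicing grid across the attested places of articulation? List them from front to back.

Voiceless: /ʈ/ (retroflex), /c/ (palatal), /k/ (velar), /q/ (uvular).
Voiced: /b/ (bilabial), /ɖ/ (retroflex), /ɟ/ (palatal), /ɢ/ (uvular).
Gaps, from front to back: bilabial lacks voiceless (/p/); velar lacks voiced (/ɡ/).

/p/, /ɡ/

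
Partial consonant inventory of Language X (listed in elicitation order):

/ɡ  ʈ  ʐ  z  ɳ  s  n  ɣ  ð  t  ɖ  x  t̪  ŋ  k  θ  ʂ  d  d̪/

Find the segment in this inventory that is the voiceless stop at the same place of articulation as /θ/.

/θ/ is a voiceless dental fricative.
The voiceless stop at the same place is a voiceless dental stop — in this inventory, /t̪/.

/t̪/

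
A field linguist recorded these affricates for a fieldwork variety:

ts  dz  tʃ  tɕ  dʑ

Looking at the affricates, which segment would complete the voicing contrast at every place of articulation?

Voiceless: /ts/ (alveolar), /tʃ/ (postalveolar), /tɕ/ (alveolo-palatal).
Voiced: /dz/ (alveolar), /dʑ/ (alveolo-palatal).
The postalveolar row has no voiced member, so the gap is the voiced postalveolar affricate /dʒ/.

/dʒ/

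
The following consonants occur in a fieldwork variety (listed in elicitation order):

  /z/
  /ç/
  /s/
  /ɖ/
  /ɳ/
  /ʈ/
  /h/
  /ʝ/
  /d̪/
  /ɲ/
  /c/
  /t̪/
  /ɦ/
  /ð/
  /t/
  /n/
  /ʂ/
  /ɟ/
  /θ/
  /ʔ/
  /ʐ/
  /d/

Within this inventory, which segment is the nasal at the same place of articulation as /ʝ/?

/ʝ/ is a voiced palatal fricative.
The nasal at the same place is a palatal nasal — in this inventory, /ɲ/.

/ɲ/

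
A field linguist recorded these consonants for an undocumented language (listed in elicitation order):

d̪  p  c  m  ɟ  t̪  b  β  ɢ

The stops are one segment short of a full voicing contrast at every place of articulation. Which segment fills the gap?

/q/

Voiceless: /p/ (bilabial), /t̪/ (dental), /c/ (palatal).
Voiced: /b/ (bilabial), /d̪/ (dental), /ɟ/ (palatal), /ɢ/ (uvular).
The uvular row has no voiceless member, so the gap is the voiceless uvular stop /q/.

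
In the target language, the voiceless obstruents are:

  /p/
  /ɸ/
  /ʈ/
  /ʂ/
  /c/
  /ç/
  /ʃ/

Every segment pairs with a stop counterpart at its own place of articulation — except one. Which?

/ʃ/

Bilabial: /p/ ~ /ɸ/
Retroflex: /ʈ/ ~ /ʂ/
Palatal: /c/ ~ /ç/
Postalveolar: only /ʃ/ (fricative); no stop partner.
So /ʃ/ is the unpaired segment.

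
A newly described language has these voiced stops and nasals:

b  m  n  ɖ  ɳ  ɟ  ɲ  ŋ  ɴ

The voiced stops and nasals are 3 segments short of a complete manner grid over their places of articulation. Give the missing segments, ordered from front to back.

bilabial: oral stop /b/, nasal /m/.
alveolar: oral stop —, nasal /n/.
retroflex: oral stop /ɖ/, nasal /ɳ/.
palatal: oral stop /ɟ/, nasal /ɲ/.
velar: oral stop —, nasal /ŋ/.
uvular: oral stop —, nasal /ɴ/.
Gaps, from front to back: alveolar lacks oral stop (/d/); velar lacks oral stop (/ɡ/); uvular lacks oral stop (/ɢ/).

/d/, /ɡ/, /ɢ/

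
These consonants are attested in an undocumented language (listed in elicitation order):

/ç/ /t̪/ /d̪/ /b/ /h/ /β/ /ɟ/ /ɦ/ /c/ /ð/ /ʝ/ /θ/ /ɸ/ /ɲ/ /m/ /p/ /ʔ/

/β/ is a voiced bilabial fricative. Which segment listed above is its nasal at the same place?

The nasal at the same place is a bilabial nasal — in this inventory, /m/.

/m/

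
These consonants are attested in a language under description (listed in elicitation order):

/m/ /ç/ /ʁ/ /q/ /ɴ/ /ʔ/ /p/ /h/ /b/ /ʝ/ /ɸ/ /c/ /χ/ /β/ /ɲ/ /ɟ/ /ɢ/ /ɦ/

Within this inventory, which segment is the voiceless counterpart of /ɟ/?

/ɟ/ is a voiced palatal stop.
The voiceless counterpart is a voiceless palatal stop — in this inventory, /c/.

/c/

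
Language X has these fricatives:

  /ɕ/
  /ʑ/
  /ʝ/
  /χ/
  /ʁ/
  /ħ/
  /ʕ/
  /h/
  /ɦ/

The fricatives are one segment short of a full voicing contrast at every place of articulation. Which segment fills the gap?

place of articulation  voiceless  voiced  
alveolo-palatal   ɕ         ʑ       
palatal           —         ʝ       
uvular            χ         ʁ       
pharyngeal        ħ         ʕ       
glottal           h         ɦ       
The palatal row has no voiceless member, so the gap is the voiceless palatal fricative /ç/.

/ç/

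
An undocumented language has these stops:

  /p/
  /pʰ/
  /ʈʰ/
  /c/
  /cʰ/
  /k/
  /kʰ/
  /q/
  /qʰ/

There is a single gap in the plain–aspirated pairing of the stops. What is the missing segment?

place of articulation  plain     aspirated
bilabial          p         pʰ      
retroflex         —         ʈʰ      
palatal           c         cʰ      
velar             k         kʰ      
uvular            q         qʰ      
The retroflex row has no plain member, so the gap is the plain retroflex stop /ʈ/.

/ʈ/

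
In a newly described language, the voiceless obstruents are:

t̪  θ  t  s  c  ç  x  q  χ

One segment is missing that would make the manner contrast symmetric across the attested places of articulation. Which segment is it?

place of articulation  stop      fricative
dental            t̪        θ       
alveolar          t         s       
palatal           c         ç       
velar             —         x       
uvular            q         χ       
The velar row has no stop member, so the gap is the velar stop /k/.

/k/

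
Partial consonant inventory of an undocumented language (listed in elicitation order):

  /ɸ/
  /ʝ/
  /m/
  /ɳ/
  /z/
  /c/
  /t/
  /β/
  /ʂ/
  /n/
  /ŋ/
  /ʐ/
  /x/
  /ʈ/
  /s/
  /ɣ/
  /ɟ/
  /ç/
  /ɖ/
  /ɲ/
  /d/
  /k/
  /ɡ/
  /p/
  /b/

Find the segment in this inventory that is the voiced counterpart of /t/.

/d/

/t/ is a voiceless alveolar stop.
The voiced counterpart is a voiced alveolar stop — in this inventory, /d/.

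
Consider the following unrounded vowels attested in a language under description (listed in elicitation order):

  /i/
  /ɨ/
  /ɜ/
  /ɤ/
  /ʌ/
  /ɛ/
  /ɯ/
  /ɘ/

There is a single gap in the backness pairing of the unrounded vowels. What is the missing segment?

Front: /i/ (high), /ɛ/ (low-mid).
Central: /ɨ/ (high), /ɘ/ (high-mid), /ɜ/ (low-mid).
Back: /ɯ/ (high), /ɤ/ (high-mid), /ʌ/ (low-mid).
The high-mid row has no front member, so the gap is the high-mid front unrounded vowel /e/.

/e/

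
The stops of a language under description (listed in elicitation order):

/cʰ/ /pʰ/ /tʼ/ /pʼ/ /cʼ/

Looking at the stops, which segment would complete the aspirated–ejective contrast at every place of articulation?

/tʰ/

bilabial: aspirated /pʰ/, ejective /pʼ/.
alveolar: aspirated —, ejective /tʼ/.
palatal: aspirated /cʰ/, ejective /cʼ/.
The alveolar row has no aspirated member, so the gap is the aspirated alveolar stop /tʰ/.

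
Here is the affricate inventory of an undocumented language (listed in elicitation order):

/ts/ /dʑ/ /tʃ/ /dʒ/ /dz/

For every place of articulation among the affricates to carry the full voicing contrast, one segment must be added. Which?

place of articulation  voiceless  voiced  
alveolar          ts        dz      
postalveolar      tʃ        dʒ      
alveolo-palatal   —         dʑ      
The alveolo-palatal row has no voiceless member, so the gap is the voiceless alveolo-palatal affricate /tɕ/.

/tɕ/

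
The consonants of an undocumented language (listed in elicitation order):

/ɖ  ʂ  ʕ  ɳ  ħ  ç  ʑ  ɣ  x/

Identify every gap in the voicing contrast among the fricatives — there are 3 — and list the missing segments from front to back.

/ʐ/, /ɕ/, /ʝ/

place of articulation  voiceless  voiced  
retroflex         ʂ         —       
alveolo-palatal   —         ʑ       
palatal           ç         —       
velar             x         ɣ       
pharyngeal        ħ         ʕ       
Gaps, from front to back: retroflex lacks voiced (/ʐ/); alveolo-palatal lacks voiceless (/ɕ/); palatal lacks voiced (/ʝ/).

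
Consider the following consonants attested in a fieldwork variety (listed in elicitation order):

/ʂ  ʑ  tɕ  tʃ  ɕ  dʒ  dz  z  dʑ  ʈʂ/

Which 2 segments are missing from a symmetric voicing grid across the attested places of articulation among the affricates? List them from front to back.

alveolar: voiceless —, voiced /dz/.
postalveolar: voiceless /tʃ/, voiced /dʒ/.
retroflex: voiceless /ʈʂ/, voiced —.
alveolo-palatal: voiceless /tɕ/, voiced /dʑ/.
Gaps, from front to back: alveolar lacks voiceless (/ts/); retroflex lacks voiced (/ɖʐ/).

/ts/, /ɖʐ/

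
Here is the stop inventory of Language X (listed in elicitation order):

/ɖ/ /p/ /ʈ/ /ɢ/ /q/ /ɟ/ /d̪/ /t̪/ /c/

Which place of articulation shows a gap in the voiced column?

Voiceless: /p/ (bilabial), /t̪/ (dental), /ʈ/ (retroflex), /c/ (palatal), /q/ (uvular).
Voiced: /d̪/ (dental), /ɖ/ (retroflex), /ɟ/ (palatal), /ɢ/ (uvular).
Every place of articulation has a voiced member except bilabial, where /b/ would be expected.

bilabial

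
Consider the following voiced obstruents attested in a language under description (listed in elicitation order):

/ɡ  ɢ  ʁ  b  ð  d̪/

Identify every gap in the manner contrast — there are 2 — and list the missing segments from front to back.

Stop: /b/ (bilabial), /d̪/ (dental), /ɡ/ (velar), /ɢ/ (uvular).
Fricative: /ð/ (dental), /ʁ/ (uvular).
Gaps, from front to back: bilabial lacks fricative (/β/); velar lacks fricative (/ɣ/).

/β/, /ɣ/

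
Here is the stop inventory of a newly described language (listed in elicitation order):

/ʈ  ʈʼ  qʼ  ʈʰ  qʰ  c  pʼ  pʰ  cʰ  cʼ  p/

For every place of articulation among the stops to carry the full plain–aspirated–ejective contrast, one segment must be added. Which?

/q/

bilabial: plain /p/, aspirated /pʰ/, ejective /pʼ/.
retroflex: plain /ʈ/, aspirated /ʈʰ/, ejective /ʈʼ/.
palatal: plain /c/, aspirated /cʰ/, ejective /cʼ/.
uvular: plain —, aspirated /qʰ/, ejective /qʼ/.
The uvular row has no plain member, so the gap is the plain uvular stop /q/.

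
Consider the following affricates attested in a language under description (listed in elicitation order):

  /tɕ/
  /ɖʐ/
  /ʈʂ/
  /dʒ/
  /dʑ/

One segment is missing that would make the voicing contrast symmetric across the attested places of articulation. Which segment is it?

postalveolar: voiceless —, voiced /dʒ/.
retroflex: voiceless /ʈʂ/, voiced /ɖʐ/.
alveolo-palatal: voiceless /tɕ/, voiced /dʑ/.
The postalveolar row has no voiceless member, so the gap is the voiceless postalveolar affricate /tʃ/.

/tʃ/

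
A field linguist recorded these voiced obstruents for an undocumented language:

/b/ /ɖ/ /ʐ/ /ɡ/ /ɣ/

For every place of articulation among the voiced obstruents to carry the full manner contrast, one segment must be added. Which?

/β/

bilabial: stop /b/, fricative —.
retroflex: stop /ɖ/, fricative /ʐ/.
velar: stop /ɡ/, fricative /ɣ/.
The bilabial row has no fricative member, so the gap is the bilabial fricative /β/.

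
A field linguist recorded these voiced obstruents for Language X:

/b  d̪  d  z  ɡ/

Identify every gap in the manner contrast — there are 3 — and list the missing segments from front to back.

Stop: /b/ (bilabial), /d̪/ (dental), /d/ (alveolar), /ɡ/ (velar).
Fricative: /z/ (alveolar).
Gaps, from front to back: bilabial lacks fricative (/β/); dental lacks fricative (/ð/); velar lacks fricative (/ɣ/).

/β/, /ð/, /ɣ/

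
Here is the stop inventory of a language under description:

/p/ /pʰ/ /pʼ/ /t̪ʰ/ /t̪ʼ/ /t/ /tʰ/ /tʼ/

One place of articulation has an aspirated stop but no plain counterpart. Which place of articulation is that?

dental

bilabial: plain /p/, aspirated /pʰ/, ejective /pʼ/.
dental: plain —, aspirated /t̪ʰ/, ejective /t̪ʼ/.
alveolar: plain /t/, aspirated /tʰ/, ejective /tʼ/.
Every place of articulation has a plain member except dental, where /t̪/ would be expected.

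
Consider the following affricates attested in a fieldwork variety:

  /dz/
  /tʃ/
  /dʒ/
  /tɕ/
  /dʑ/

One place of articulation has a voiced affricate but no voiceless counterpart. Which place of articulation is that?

alveolar

place of articulation  voiceless  voiced  
alveolar          —         dz      
postalveolar      tʃ        dʒ      
alveolo-palatal   tɕ        dʑ      
Every place of articulation has a voiceless member except alveolar, where /ts/ would be expected.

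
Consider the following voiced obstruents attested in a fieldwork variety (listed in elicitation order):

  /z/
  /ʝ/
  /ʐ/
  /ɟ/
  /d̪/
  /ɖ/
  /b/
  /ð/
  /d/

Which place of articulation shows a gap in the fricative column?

bilabial: stop /b/, fricative —.
dental: stop /d̪/, fricative /ð/.
alveolar: stop /d/, fricative /z/.
retroflex: stop /ɖ/, fricative /ʐ/.
palatal: stop /ɟ/, fricative /ʝ/.
Every place of articulation has a fricative member except bilabial, where /β/ would be expected.

bilabial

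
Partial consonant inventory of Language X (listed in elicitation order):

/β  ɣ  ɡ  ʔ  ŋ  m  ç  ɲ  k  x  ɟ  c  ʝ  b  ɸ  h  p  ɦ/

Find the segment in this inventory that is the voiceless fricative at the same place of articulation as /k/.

/x/

/k/ is a voiceless velar stop.
The voiceless fricative at the same place is a voiceless velar fricative — in this inventory, /x/.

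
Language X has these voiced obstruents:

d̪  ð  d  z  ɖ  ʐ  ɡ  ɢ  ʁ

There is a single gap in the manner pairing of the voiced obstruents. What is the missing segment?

/ɣ/

dental: stop /d̪/, fricative /ð/.
alveolar: stop /d/, fricative /z/.
retroflex: stop /ɖ/, fricative /ʐ/.
velar: stop /ɡ/, fricative —.
uvular: stop /ɢ/, fricative /ʁ/.
The velar row has no fricative member, so the gap is the velar fricative /ɣ/.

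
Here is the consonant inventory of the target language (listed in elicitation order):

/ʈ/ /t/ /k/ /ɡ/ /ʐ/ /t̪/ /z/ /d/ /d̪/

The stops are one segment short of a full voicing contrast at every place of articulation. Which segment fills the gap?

place of articulation  voiceless  voiced  
dental            t̪        d̪      
alveolar          t         d       
retroflex         ʈ         —       
velar             k         ɡ       
The retroflex row has no voiced member, so the gap is the voiced retroflex stop /ɖ/.

/ɖ/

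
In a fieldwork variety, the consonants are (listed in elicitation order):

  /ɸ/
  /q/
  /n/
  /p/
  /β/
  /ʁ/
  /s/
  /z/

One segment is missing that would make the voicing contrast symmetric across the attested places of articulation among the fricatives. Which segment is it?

/χ/

Voiceless: /ɸ/ (bilabial), /s/ (alveolar).
Voiced: /β/ (bilabial), /z/ (alveolar), /ʁ/ (uvular).
The uvular row has no voiceless member, so the gap is the voiceless uvular fricative /χ/.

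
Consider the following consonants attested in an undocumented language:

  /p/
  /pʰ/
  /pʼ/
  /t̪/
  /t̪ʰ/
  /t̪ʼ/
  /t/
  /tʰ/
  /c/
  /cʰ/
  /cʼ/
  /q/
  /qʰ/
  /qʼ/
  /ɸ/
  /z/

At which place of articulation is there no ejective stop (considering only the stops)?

alveolar

Plain: /p/ (bilabial), /t̪/ (dental), /t/ (alveolar), /c/ (palatal), /q/ (uvular).
Aspirated: /pʰ/ (bilabial), /t̪ʰ/ (dental), /tʰ/ (alveolar), /cʰ/ (palatal), /qʰ/ (uvular).
Ejective: /pʼ/ (bilabial), /t̪ʼ/ (dental), /cʼ/ (palatal), /qʼ/ (uvular).
Every place of articulation has an ejective member except alveolar, where /tʼ/ would be expected.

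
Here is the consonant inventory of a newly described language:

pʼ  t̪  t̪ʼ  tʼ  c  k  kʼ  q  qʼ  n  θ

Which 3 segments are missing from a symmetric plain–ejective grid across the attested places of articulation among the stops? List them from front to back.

bilabial: plain —, ejective /pʼ/.
dental: plain /t̪/, ejective /t̪ʼ/.
alveolar: plain —, ejective /tʼ/.
palatal: plain /c/, ejective —.
velar: plain /k/, ejective /kʼ/.
uvular: plain /q/, ejective /qʼ/.
Gaps, from front to back: bilabial lacks plain (/p/); alveolar lacks plain (/t/); palatal lacks ejective (/cʼ/).

/p/, /t/, /cʼ/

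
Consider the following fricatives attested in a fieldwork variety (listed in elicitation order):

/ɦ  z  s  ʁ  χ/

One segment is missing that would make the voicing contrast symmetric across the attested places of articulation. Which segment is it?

place of articulation  voiceless  voiced  
alveolar          s         z       
uvular            χ         ʁ       
glottal           —         ɦ       
The glottal row has no voiceless member, so the gap is the voiceless glottal fricative /h/.

/h/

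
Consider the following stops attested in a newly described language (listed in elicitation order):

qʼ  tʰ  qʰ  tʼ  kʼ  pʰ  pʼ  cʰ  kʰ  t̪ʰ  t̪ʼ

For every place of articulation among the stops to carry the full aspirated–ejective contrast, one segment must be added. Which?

/cʼ/

bilabial: aspirated /pʰ/, ejective /pʼ/.
dental: aspirated /t̪ʰ/, ejective /t̪ʼ/.
alveolar: aspirated /tʰ/, ejective /tʼ/.
palatal: aspirated /cʰ/, ejective —.
velar: aspirated /kʰ/, ejective /kʼ/.
uvular: aspirated /qʰ/, ejective /qʼ/.
The palatal row has no ejective member, so the gap is the ejective palatal stop /cʼ/.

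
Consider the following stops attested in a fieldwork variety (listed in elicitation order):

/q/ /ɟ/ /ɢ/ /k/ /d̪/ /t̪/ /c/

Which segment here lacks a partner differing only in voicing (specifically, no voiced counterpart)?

/k/

Dental: /t̪/ ~ /d̪/
Palatal: /c/ ~ /ɟ/
Uvular: /q/ ~ /ɢ/
Velar: only /k/ (voiceless); no voiced partner.
So /k/ is the unpaired segment.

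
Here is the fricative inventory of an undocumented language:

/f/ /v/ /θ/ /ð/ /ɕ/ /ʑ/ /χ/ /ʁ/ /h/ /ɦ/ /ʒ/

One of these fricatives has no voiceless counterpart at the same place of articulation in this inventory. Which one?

Labiodental: /f/ ~ /v/
Dental: /θ/ ~ /ð/
Alveolo-palatal: /ɕ/ ~ /ʑ/
Uvular: /χ/ ~ /ʁ/
Glottal: /h/ ~ /ɦ/
Postalveolar: only /ʒ/ (voiced); no voiceless partner.
So /ʒ/ is the unpaired segment.

/ʒ/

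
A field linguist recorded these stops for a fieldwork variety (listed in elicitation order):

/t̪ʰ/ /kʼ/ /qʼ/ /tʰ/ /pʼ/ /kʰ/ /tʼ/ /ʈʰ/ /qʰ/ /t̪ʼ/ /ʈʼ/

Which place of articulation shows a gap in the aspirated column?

bilabial

Aspirated: /t̪ʰ/ (dental), /tʰ/ (alveolar), /ʈʰ/ (retroflex), /kʰ/ (velar), /qʰ/ (uvular).
Ejective: /pʼ/ (bilabial), /t̪ʼ/ (dental), /tʼ/ (alveolar), /ʈʼ/ (retroflex), /kʼ/ (velar), /qʼ/ (uvular).
Every place of articulation has an aspirated member except bilabial, where /pʰ/ would be expected.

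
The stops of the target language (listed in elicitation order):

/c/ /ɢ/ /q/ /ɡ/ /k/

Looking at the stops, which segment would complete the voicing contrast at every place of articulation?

palatal: voiceless /c/, voiced —.
velar: voiceless /k/, voiced /ɡ/.
uvular: voiceless /q/, voiced /ɢ/.
The palatal row has no voiced member, so the gap is the voiced palatal stop /ɟ/.

/ɟ/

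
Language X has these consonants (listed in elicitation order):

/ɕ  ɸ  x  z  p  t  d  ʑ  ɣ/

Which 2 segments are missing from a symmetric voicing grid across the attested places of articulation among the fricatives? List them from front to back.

/β/, /s/

bilabial: voiceless /ɸ/, voiced —.
alveolar: voiceless —, voiced /z/.
alveolo-palatal: voiceless /ɕ/, voiced /ʑ/.
velar: voiceless /x/, voiced /ɣ/.
Gaps, from front to back: bilabial lacks voiced (/β/); alveolar lacks voiceless (/s/).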